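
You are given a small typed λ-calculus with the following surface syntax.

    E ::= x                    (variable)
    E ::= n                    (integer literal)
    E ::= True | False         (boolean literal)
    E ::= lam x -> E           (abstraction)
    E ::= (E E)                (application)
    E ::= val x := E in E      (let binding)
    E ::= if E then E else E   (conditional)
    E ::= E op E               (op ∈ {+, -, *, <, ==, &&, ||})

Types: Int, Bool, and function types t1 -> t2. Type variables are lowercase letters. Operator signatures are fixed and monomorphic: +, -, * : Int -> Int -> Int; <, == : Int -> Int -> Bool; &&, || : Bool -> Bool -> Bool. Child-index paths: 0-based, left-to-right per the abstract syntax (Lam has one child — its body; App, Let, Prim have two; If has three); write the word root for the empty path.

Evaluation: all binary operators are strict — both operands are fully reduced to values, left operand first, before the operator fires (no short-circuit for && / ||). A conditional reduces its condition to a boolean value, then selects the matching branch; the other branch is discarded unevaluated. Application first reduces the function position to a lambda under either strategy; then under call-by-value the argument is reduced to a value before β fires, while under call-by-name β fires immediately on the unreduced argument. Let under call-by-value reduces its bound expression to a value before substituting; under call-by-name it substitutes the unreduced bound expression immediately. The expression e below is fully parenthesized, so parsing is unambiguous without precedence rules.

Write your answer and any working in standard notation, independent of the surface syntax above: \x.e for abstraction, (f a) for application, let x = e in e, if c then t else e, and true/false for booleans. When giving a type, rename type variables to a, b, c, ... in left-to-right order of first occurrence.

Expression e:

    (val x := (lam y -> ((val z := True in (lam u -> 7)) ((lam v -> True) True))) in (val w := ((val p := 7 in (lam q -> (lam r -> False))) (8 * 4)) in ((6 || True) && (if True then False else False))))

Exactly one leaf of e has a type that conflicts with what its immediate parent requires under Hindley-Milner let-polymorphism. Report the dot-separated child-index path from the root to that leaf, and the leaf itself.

Derivation:
let z : Bool
\u._ : b -> Int
\v._ : c -> Bool
  unify c -> Bool ~ Bool -> d
  unify c ~ Bool
  unify Bool ~ d
_ _ : Bool
  unify b -> Int ~ Bool -> e
  unify b ~ Bool
  unify Int ~ e
_ _ : Int
\y._ : a -> Int
let x : forall. a -> Int
let p : Int
\r._ : g -> Bool
\q._ : f -> g -> Bool
  unify Int ~ Int
  unify Int ~ Int
  unify f -> g -> Bool ~ Int -> h
  unify f ~ Int
  unify g -> Bool ~ h
_ _ : g -> Bool
let w : forall. g -> Bool
  unify Int ~ Bool
  FAIL: mismatch Int ~ Bool

Answer: 1.1.0.0 : 6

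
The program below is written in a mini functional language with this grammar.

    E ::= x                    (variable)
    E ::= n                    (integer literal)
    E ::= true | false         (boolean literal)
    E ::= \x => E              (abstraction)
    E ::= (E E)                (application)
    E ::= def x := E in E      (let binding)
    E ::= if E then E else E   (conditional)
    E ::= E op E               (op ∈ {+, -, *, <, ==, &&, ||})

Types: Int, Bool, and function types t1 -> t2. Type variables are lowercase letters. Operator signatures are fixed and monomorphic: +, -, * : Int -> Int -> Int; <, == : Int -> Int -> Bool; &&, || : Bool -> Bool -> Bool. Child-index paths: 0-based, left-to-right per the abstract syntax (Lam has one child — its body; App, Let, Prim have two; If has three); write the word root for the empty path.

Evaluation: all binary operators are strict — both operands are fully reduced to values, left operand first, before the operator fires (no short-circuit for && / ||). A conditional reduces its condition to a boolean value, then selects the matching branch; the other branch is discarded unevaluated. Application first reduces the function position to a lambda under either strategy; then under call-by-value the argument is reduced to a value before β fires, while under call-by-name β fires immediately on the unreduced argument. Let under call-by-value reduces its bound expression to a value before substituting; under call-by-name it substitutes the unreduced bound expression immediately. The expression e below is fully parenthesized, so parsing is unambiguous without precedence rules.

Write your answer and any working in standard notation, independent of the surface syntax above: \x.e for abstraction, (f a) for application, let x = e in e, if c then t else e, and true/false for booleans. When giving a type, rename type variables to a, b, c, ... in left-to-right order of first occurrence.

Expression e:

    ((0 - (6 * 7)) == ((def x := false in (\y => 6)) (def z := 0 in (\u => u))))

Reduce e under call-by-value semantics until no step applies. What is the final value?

Answer: false

Derivation:
step 0: ((0 - (6 * 7)) == ((let x = false in (\y.6)) (let z = 0 in (\u.u))))
step 1: [delta@0.1] ((0 - 42) == ((let x = false in (\y.6)) (let z = 0 in (\u.u))))
step 2: [delta@0] (-42 == ((let x = false in (\y.6)) (let z = 0 in (\u.u))))
step 3: [let@1.0] (-42 == ((\y.6) (let z = 0 in (\u.u))))
step 4: [let@1.1] (-42 == ((\y.6) (\u.u)))
step 5: [beta@1] (-42 == 6)
step 6: [delta@root] false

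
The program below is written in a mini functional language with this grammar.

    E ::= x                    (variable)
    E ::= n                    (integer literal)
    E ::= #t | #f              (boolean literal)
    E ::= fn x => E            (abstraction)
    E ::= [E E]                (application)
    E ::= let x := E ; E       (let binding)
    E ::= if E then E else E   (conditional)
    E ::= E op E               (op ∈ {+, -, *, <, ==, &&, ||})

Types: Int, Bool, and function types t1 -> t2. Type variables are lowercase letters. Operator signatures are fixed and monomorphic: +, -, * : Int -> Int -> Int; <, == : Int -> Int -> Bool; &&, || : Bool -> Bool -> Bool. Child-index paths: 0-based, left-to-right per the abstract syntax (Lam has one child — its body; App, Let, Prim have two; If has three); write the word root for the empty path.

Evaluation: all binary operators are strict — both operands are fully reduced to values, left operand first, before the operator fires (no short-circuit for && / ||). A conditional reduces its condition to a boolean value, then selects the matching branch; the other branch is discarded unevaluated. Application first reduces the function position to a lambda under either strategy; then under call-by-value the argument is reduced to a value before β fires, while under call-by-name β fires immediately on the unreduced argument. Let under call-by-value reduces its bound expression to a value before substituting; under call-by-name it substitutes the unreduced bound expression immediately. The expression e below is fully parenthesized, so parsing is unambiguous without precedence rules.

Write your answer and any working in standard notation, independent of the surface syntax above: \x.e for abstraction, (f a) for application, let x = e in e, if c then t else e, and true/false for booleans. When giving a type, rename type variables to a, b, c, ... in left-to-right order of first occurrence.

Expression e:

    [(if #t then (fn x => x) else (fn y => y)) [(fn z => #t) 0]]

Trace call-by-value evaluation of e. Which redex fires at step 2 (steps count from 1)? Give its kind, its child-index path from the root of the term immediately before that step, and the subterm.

Answer: beta at 1 : ((\z.true) 0)

Working:
step 0: ((if true then (\x.x) else (\y.y)) ((\z.true) 0))
step 1: [if@0] ((\x.x) ((\z.true) 0))
step 2: [beta@1] ((\x.x) true)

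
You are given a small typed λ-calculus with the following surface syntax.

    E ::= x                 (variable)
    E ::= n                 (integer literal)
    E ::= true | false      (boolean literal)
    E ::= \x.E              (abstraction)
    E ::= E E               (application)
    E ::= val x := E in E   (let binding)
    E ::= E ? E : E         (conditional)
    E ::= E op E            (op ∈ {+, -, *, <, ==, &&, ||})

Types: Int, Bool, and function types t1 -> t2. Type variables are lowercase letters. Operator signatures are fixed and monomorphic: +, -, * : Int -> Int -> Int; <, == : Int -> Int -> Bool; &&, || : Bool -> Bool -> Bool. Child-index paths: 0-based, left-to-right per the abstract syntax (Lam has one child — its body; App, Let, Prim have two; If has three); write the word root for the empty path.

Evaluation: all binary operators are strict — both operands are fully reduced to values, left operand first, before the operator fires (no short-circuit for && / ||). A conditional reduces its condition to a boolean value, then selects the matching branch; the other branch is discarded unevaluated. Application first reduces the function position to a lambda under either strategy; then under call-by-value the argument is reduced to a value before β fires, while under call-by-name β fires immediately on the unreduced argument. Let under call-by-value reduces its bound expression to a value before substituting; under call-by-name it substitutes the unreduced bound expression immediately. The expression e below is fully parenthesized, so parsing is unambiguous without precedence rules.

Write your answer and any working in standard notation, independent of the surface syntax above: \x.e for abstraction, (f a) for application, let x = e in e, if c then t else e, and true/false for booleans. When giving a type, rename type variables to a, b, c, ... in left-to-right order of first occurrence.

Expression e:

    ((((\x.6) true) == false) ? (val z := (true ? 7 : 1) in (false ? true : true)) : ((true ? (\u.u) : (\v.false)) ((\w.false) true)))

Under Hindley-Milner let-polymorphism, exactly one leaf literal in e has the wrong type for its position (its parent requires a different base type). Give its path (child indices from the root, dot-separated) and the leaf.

Trace:
\x._ : a -> Int
  unify a -> Int ~ Bool -> b
  unify a ~ Bool
  unify Int ~ b
_ _ : Int
  unify Int ~ Int
  unify Bool ~ Int
  FAIL: mismatch Bool ~ Int

Answer: 0.1 : false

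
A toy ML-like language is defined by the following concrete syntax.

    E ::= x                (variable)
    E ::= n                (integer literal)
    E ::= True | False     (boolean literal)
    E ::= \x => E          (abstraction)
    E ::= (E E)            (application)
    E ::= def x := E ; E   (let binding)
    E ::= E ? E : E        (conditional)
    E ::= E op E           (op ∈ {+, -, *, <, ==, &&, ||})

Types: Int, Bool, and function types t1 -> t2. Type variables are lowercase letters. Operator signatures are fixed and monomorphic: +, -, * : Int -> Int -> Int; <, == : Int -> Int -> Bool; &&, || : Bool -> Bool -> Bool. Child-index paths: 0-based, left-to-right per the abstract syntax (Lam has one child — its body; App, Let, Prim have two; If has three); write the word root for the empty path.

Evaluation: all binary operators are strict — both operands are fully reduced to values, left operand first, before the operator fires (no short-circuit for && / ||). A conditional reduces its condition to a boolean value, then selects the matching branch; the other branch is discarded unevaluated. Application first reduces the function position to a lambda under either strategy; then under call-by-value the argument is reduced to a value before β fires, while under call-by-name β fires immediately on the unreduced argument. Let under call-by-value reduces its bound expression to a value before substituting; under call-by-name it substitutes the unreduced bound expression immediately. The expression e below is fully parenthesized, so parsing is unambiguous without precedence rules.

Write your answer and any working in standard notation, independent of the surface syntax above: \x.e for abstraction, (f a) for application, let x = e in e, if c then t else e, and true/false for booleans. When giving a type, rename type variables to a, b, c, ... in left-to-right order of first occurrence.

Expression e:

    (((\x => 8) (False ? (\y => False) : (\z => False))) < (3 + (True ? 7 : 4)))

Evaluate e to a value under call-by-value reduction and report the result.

Trace:
step 0: (((\x.8) (if false then (\y.false) else (\z.false))) < (3 + (if true then 7 else 4)))
step 1: [if@0.1] (((\x.8) (\z.false)) < (3 + (if true then 7 else 4)))
step 2: [beta@0] (8 < (3 + (if true then 7 else 4)))
step 3: [if@1.1] (8 < (3 + 7))
step 4: [delta@1] (8 < 10)
step 5: [delta@root] true

Answer: true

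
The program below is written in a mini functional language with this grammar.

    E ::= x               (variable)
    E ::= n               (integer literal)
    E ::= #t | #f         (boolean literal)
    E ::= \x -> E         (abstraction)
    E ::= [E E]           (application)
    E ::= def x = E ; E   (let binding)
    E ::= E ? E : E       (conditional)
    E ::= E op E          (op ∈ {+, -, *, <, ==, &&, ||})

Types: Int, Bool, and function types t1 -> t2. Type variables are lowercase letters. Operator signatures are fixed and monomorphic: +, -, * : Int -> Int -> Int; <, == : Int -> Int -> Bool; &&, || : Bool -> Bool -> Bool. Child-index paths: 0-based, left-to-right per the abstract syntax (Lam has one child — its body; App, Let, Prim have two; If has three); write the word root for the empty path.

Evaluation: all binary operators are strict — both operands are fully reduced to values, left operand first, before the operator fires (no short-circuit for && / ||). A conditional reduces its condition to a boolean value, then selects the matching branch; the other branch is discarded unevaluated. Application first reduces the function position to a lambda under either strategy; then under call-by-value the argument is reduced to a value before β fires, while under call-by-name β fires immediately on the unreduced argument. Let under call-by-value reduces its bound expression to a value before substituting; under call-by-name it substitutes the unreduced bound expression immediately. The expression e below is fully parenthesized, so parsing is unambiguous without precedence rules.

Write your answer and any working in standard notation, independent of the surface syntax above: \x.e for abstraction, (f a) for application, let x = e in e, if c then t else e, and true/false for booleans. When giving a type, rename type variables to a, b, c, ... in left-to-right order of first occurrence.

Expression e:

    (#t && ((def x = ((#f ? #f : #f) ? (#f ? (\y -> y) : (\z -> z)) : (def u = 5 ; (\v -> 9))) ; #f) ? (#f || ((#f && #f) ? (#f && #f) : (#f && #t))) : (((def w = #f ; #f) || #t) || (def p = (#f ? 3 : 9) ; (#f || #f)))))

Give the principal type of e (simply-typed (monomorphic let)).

Answer: Bool

Derivation:
  unify Bool ~ Bool
  unify Bool ~ Bool
  unify Bool ~ Bool
  unify Bool ~ Bool
  unify Bool ~ Bool
y : a
\y._ : a -> a
z : b
\z._ : b -> b
  unify a -> a ~ b -> b
  unify a ~ b
  unify b ~ b
let u : Int
\v._ : c -> Int
  unify b -> b ~ c -> Int
  unify b ~ c
  unify c ~ Int
let x : Int -> Int
  unify Bool ~ Bool
  unify Bool ~ Bool
  unify Bool ~ Bool
  unify Bool ~ Bool
  unify Bool ~ Bool
  unify Bool ~ Bool
  unify Bool ~ Bool
  unify Bool ~ Bool
  unify Bool ~ Bool
  unify Bool ~ Bool
  unify Bool ~ Bool
let w : Bool
  unify Bool ~ Bool
  unify Bool ~ Bool
  unify Bool ~ Bool
  unify Bool ~ Bool
  unify Int ~ Int
let p : Int
  unify Bool ~ Bool
  unify Bool ~ Bool
  unify Bool ~ Bool
  unify Bool ~ Bool
  unify Bool ~ Bool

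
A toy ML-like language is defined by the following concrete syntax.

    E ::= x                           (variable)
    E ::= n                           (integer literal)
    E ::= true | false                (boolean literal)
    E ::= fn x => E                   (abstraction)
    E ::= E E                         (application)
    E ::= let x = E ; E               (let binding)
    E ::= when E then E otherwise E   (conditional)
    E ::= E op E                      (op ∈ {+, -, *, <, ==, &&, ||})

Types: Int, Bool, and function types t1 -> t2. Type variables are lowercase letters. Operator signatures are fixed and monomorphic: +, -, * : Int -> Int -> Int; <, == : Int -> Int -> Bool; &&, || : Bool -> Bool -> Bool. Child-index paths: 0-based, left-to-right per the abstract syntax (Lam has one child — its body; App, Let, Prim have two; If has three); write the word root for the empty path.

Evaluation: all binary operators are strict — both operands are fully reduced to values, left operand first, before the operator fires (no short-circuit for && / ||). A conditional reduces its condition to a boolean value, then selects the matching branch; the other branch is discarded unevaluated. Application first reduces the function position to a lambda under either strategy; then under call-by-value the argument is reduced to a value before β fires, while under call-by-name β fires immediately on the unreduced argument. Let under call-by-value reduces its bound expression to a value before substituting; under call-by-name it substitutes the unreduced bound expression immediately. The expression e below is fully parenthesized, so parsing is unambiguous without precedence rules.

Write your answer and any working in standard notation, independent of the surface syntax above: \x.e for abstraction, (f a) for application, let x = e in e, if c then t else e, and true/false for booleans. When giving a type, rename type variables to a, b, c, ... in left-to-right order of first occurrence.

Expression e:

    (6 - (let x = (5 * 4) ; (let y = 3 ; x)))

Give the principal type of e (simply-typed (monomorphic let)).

Working:
  unify Int ~ Int
  unify Int ~ Int
  unify Int ~ Int
let x : Int
let y : Int
x : Int
  unify Int ~ Int

Answer: Int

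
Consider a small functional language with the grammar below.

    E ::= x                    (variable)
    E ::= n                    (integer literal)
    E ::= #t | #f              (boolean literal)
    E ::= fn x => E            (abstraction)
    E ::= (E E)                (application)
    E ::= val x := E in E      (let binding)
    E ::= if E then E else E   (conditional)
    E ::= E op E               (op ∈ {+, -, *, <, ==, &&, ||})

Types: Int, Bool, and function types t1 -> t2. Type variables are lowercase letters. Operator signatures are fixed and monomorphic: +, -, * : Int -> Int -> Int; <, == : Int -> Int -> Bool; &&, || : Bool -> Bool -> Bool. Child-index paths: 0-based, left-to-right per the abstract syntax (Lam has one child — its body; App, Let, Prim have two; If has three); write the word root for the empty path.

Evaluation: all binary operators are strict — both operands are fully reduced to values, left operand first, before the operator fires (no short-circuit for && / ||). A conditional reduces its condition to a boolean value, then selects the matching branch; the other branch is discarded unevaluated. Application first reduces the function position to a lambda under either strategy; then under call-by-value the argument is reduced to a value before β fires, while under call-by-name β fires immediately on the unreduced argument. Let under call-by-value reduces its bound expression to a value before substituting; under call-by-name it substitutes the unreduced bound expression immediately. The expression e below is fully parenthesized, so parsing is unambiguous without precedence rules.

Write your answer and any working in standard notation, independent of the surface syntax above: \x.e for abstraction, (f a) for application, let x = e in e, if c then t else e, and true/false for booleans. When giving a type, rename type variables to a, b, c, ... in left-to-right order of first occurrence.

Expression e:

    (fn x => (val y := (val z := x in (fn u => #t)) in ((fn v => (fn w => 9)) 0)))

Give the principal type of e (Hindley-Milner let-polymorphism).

Derivation:
x : a
let z : a
\u._ : b -> Bool
let y : forall. b -> Bool
\w._ : d -> Int
\v._ : c -> d -> Int
  unify c -> d -> Int ~ Int -> e
  unify c ~ Int
  unify d -> Int ~ e
_ _ : d -> Int
\x._ : a -> d -> Int

Answer: a -> b -> Int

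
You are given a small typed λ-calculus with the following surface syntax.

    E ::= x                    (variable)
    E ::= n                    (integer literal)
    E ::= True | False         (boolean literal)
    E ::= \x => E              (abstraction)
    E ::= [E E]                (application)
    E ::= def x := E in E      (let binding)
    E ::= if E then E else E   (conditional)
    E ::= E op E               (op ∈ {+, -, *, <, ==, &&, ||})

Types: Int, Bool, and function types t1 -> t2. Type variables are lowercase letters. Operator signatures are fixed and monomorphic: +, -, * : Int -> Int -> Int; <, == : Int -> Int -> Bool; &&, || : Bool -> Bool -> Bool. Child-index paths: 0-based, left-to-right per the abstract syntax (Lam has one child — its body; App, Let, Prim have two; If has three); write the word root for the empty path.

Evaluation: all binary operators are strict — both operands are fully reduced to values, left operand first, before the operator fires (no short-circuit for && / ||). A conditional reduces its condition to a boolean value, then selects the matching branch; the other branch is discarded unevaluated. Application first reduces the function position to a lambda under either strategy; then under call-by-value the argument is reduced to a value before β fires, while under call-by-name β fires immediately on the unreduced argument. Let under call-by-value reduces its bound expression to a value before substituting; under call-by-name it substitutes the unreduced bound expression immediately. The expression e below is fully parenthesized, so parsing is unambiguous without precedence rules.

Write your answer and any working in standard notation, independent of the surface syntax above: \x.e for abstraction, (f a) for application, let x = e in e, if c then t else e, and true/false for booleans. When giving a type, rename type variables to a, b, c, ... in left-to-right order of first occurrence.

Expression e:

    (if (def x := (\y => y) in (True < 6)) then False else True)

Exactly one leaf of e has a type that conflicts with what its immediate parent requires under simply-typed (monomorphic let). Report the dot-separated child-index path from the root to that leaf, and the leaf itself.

Answer: 0.1.0 : true

Trace:
y : a
\y._ : a -> a
let x : a -> a
  unify Bool ~ Int
  FAIL: mismatch Bool ~ Int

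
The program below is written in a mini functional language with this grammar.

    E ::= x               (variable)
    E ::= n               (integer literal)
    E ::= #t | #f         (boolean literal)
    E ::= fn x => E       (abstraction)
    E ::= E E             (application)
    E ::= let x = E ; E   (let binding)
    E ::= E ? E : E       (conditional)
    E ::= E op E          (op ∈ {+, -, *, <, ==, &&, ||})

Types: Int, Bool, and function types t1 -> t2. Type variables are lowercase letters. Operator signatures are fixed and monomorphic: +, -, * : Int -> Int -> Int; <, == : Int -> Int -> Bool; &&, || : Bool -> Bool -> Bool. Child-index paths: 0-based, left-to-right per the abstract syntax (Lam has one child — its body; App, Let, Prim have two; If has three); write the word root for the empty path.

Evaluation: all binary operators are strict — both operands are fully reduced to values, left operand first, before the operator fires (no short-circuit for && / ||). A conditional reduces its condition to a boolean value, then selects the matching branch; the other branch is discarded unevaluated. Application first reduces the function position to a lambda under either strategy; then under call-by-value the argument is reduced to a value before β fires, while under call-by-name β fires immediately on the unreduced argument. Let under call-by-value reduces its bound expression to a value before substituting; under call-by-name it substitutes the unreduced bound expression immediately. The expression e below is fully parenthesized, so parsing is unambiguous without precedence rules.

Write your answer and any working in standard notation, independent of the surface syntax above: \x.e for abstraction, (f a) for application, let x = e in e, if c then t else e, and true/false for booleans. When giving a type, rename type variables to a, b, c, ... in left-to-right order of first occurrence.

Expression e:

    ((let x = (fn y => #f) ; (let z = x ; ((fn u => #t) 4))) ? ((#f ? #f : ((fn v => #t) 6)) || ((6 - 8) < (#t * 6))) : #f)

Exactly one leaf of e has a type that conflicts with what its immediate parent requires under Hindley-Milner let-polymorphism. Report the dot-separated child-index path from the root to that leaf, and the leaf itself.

Answer: 1.1.1.0 : true

Derivation:
\y._ : a -> Bool
let x : forall. a -> Bool
x : b -> Bool
let z : forall. b -> Bool
\u._ : c -> Bool
  unify c -> Bool ~ Int -> d
  unify c ~ Int
  unify Bool ~ d
_ _ : Bool
  unify Bool ~ Bool
  unify Bool ~ Bool
\v._ : e -> Bool
  unify e -> Bool ~ Int -> f
  unify e ~ Int
  unify Bool ~ f
_ _ : Bool
  unify Bool ~ Bool
  unify Bool ~ Bool
  unify Int ~ Int
  unify Int ~ Int
  unify Int ~ Int
  unify Bool ~ Int
  FAIL: mismatch Bool ~ Int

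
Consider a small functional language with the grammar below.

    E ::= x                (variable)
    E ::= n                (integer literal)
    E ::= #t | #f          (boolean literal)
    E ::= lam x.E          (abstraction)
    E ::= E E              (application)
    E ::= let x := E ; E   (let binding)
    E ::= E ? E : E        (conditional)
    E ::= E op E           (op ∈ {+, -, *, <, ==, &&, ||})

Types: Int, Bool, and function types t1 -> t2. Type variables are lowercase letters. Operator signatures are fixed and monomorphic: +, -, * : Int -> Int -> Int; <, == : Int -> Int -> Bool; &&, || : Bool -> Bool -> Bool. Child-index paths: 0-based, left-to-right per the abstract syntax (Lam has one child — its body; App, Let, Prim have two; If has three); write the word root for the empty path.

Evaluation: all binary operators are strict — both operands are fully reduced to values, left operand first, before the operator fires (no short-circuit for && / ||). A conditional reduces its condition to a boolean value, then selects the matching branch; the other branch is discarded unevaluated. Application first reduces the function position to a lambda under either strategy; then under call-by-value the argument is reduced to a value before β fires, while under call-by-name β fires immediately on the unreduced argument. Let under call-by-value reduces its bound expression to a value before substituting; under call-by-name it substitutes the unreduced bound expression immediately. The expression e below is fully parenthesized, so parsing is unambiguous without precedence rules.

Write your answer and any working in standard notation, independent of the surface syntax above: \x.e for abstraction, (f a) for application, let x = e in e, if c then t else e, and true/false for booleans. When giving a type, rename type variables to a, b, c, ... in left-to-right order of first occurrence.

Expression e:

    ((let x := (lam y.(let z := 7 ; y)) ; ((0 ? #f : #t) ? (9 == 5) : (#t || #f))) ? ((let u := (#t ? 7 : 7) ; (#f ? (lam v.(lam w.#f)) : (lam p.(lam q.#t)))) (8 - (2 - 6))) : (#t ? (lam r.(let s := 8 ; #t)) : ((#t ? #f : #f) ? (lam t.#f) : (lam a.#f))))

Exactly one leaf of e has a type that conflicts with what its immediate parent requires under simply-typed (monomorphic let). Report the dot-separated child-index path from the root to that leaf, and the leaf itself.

Trace:
let z : Int
y : a
\y._ : a -> a
let x : a -> a
  unify Int ~ Bool
  FAIL: mismatch Int ~ Bool

Answer: 0.1.0.0 : 0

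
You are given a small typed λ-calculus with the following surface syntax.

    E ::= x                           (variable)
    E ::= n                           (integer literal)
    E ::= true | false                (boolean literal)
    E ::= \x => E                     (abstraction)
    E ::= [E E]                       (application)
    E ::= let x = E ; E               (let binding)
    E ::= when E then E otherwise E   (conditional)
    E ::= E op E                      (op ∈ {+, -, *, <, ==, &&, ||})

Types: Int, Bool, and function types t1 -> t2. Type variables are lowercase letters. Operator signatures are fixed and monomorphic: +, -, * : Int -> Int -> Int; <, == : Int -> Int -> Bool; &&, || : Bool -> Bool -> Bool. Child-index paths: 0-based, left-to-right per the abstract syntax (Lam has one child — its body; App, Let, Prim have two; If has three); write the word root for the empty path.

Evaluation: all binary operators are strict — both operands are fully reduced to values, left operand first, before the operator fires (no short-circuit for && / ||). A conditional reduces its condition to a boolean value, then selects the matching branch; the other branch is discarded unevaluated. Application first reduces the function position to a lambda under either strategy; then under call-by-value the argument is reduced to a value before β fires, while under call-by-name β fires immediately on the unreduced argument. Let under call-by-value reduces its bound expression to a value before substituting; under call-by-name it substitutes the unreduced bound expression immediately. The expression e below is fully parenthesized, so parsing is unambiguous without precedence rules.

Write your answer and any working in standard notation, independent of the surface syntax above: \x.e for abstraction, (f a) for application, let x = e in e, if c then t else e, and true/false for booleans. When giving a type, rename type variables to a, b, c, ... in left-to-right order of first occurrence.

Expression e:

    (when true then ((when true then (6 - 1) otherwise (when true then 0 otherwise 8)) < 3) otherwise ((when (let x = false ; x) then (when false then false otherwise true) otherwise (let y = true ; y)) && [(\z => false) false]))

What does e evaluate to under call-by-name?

Working:
step 0: (if true then ((if true then (6 - 1) else (if true then 0 else 8)) < 3) else ((if (let x = false in x) then (if false then false else true) else (let y = true in y)) && ((\z.false) false)))
step 1: [if@root] ((if true then (6 - 1) else (if true then 0 else 8)) < 3)
step 2: [if@0] ((6 - 1) < 3)
step 3: [delta@0] (5 < 3)
step 4: [delta@root] false

Answer: false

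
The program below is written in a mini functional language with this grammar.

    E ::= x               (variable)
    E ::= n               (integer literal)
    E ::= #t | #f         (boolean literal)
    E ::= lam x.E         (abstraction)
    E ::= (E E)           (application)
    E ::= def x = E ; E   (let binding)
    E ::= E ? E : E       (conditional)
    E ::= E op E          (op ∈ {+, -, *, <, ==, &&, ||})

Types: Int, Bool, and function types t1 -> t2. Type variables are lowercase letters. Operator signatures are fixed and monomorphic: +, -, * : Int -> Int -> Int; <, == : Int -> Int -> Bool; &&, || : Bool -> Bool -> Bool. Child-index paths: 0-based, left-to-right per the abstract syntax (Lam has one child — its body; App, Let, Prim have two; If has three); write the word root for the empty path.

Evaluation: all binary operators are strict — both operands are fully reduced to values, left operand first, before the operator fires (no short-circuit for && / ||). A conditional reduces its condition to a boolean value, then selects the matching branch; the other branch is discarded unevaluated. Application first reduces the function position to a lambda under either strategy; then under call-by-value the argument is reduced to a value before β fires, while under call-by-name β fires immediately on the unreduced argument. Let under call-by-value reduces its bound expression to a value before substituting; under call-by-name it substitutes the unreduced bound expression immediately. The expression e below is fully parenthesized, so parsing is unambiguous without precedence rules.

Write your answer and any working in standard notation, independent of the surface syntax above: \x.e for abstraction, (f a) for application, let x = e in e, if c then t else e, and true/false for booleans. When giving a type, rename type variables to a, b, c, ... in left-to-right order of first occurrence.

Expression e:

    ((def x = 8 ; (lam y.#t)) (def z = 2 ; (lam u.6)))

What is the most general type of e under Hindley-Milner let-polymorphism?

Trace:
let x : Int
\y._ : a -> Bool
let z : Int
\u._ : b -> Int
  unify a -> Bool ~ (b -> Int) -> c
  unify a ~ b -> Int
  unify Bool ~ c
_ _ : Bool

Answer: Bool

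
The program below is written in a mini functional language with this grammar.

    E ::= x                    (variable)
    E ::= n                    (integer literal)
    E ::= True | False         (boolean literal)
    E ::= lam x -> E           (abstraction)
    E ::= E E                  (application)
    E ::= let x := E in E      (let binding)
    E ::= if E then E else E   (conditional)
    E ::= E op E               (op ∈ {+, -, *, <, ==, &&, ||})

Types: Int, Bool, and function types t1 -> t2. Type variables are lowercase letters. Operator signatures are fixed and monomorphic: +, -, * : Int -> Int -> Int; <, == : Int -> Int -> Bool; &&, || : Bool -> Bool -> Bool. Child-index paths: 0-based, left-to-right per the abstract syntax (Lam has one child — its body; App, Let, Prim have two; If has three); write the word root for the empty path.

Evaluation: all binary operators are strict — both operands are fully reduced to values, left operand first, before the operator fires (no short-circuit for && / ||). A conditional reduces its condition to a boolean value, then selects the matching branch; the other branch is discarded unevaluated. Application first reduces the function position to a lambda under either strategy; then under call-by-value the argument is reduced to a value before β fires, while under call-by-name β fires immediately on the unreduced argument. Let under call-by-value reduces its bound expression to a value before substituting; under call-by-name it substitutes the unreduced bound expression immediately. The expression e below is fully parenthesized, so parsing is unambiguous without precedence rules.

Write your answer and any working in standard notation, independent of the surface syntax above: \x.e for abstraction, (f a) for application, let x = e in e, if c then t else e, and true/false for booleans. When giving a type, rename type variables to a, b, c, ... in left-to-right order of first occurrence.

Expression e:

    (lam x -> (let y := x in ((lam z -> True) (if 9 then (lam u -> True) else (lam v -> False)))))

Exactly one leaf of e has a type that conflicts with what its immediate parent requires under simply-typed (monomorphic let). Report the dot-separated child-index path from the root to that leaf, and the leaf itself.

Answer: 0.1.1.0 : 9

Derivation:
x : a
let y : a
\z._ : b -> Bool
  unify Int ~ Bool
  FAIL: mismatch Int ~ Bool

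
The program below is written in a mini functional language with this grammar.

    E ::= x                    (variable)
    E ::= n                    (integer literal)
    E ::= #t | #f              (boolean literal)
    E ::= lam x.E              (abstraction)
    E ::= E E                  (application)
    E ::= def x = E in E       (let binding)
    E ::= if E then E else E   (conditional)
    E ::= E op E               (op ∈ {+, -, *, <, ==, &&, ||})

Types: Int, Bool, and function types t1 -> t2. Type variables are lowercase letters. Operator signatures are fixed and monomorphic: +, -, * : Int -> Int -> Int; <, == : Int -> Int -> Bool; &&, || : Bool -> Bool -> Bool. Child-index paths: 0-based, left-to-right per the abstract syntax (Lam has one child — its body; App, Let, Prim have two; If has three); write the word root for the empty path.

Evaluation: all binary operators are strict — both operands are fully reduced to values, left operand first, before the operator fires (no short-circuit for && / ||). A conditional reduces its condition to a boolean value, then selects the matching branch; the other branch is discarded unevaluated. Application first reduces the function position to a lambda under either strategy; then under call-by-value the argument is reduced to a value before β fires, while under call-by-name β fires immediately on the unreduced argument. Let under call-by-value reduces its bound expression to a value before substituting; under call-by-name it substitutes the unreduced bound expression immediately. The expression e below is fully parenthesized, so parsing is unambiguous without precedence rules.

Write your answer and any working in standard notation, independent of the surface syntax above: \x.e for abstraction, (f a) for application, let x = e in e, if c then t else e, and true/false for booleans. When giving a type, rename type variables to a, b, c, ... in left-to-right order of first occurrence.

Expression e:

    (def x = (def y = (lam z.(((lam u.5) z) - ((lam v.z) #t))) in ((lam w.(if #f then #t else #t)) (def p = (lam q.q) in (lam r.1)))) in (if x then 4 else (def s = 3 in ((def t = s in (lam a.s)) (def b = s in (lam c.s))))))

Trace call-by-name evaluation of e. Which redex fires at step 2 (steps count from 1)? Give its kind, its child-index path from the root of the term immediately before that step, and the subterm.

Answer: let at 0 : (let y = (\z.(((\u.5) z) - ((\v.z) true))) in ((\w.(if false then true else true)) (let p = (\q.q) in (\r.1))))

Derivation:
step 0: (let x = (let y = (\z.(((\u.5) z) - ((\v.z) true))) in ((\w.(if false then true else true)) (let p = (\q.q) in (\r.1)))) in (if x then 4 else (let s = 3 in ((let t = s in (\a.s)) (let b = s in (\c.s))))))
step 1: [let@root] (if (let y = (\z.(((\u.5) z) - ((\v.z) true))) in ((\w.(if false then true else true)) (let p = (\q.q) in (\r.1)))) then 4 else (let s = 3 in ((let t = s in (\a.s)) (let b = s in (\c.s)))))
step 2: [let@0] (if ((\w.(if false then true else true)) (let p = (\q.q) in (\r.1))) then 4 else (let s = 3 in ((let t = s in (\a.s)) (let b = s in (\c.s)))))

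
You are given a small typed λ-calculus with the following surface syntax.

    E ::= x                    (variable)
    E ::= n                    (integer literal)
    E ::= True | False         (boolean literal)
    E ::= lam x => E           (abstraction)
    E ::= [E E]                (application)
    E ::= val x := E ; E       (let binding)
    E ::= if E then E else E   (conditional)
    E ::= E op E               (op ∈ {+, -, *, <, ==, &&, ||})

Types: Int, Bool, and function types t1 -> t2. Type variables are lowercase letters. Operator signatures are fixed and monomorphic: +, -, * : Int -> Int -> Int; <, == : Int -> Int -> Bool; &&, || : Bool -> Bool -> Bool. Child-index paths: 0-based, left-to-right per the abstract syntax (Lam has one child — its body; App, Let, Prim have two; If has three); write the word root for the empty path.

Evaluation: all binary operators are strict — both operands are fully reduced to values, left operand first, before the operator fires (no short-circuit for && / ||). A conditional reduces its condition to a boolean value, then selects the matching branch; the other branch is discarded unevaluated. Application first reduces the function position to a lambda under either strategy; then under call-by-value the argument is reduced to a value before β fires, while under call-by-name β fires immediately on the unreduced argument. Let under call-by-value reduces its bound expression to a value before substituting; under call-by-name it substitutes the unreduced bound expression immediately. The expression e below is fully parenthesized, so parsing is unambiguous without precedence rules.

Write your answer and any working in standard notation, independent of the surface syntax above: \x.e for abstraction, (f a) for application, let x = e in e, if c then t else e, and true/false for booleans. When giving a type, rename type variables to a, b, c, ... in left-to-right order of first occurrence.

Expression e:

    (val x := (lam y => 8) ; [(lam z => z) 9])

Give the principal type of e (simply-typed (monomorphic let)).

Answer: Int

Trace:
\y._ : a -> Int
let x : a -> Int
z : b
\z._ : b -> b
  unify b -> b ~ Int -> c
  unify b ~ Int
  unify Int ~ c
_ _ : Int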